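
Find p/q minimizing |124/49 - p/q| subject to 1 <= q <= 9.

Expand x = 124/49 as a continued fraction with the Euclidean algorithm:
  124 = 2*49 + 26, so a_0 = 2.
  49 = 1*26 + 23, so a_1 = 1.
  26 = 1*23 + 3, so a_2 = 1.
  23 = 7*3 + 2, so a_3 = 7.
  3 = 1*2 + 1, so a_4 = 1.
  2 = 2*1 + 0, so a_5 = 2.
so x = [2; 1, 1, 7, 1, 2].
Convergents (p_i = a_i*p_{i-1} + p_{i-2}, q_i = a_i*q_{i-1} + q_{i-2} with p_{-2}=0, p_{-1}=1, q_{-2}=1, q_{-1}=0), until the denominator exceeds 9:
  i=0: a_0=2, p_0 = 2*1 + 0 = 2, q_0 = 2*0 + 1 = 1.
  i=1: a_1=1, p_1 = 1*2 + 1 = 3, q_1 = 1*1 + 0 = 1.
  i=2: a_2=1, p_2 = 1*3 + 2 = 5, q_2 = 1*1 + 1 = 2.
  i=3: a_3=7, p_3 = 7*5 + 3 = 38, q_3 = 7*2 + 1 = 15.
q_3 = 15 > 9, so the last convergent with denominator <= 9 is p_2/q_2 = 5/2.
The closest fraction with denominator <= 9 is either p_2/q_2 or the intermediate fraction (k*p_2 + p_1)/(k*q_2 + q_1) with the largest k >= 1 whose denominator stays <= 9; these approach x as k grows, and every other convergent or intermediate fraction in range is farther away.
Largest k: floor((9 - q_1)/q_2) = floor((9 - 1)/2) = 4.
That gives (4*5 + 3)/(4*2 + 1) = 23/9.
Compare the errors: |x - 5/2| = |124*2 - 5*49|/(49*2) = 3/98, and |x - 23/9| = |124*9 - 23*49|/(49*9) = 11/441.
Cross-multiplying, 11*98 = 1078 < 1323 = 3*441, so 11/441 is smaller: the intermediate fraction 23/9 is closer to x than 5/2.

23/9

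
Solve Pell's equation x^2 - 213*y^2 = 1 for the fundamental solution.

(x, y) = (194399, 13320)

First expand sqrt(213) as a continued fraction. With x_i = (sqrt(213) + m_i)/d_i and (m_0, d_0) = (0, 1): a_0 = floor(sqrt(213)) = 14, since 14^2 = 196 <= 213 < 225 = 15^2.
Iterate m_{i+1} = d_i*a_i - m_i, d_{i+1} = (213 - m_{i+1}^2)/d_i, a_{i+1} = floor((a_0 + m_{i+1})/d_{i+1}):
  m_1 = 1*14 - 0 = 14, d_1 = (213 - 14^2)/1 = 17/1 = 17, a_1 = floor((14 + 14)/17) = 1.
  m_2 = 17*1 - 14 = 3, d_2 = (213 - 3^2)/17 = 204/17 = 12, a_2 = floor((14 + 3)/12) = 1.
  m_3 = 12*1 - 3 = 9, d_3 = (213 - 9^2)/12 = 132/12 = 11, a_3 = floor((14 + 9)/11) = 2.
  m_4 = 11*2 - 9 = 13, d_4 = (213 - 13^2)/11 = 44/11 = 4, a_4 = floor((14 + 13)/4) = 6.
  m_5 = 4*6 - 13 = 11, d_5 = (213 - 11^2)/4 = 92/4 = 23, a_5 = floor((14 + 11)/23) = 1.
  m_6 = 23*1 - 11 = 12, d_6 = (213 - 12^2)/23 = 69/23 = 3, a_6 = floor((14 + 12)/3) = 8.
  m_7 = 3*8 - 12 = 12, d_7 = (213 - 12^2)/3 = 69/3 = 23, a_7 = floor((14 + 12)/23) = 1.
  m_8 = 23*1 - 12 = 11, d_8 = (213 - 11^2)/23 = 92/23 = 4, a_8 = floor((14 + 11)/4) = 6.
  m_9 = 4*6 - 11 = 13, d_9 = (213 - 13^2)/4 = 44/4 = 11, a_9 = floor((14 + 13)/11) = 2.
  m_10 = 11*2 - 13 = 9, d_10 = (213 - 9^2)/11 = 132/11 = 12, a_10 = floor((14 + 9)/12) = 1.
  m_11 = 12*1 - 9 = 3, d_11 = (213 - 3^2)/12 = 204/12 = 17, a_11 = floor((14 + 3)/17) = 1.
  m_12 = 17*1 - 3 = 14, d_12 = (213 - 14^2)/17 = 17/17 = 1, a_12 = floor((14 + 14)/1) = 28.
  m_13 = 1*28 - 14 = 14, d_13 = (213 - 14^2)/1 = 17/1 = 17: (m_13, d_13) = (m_1, d_1) = (14, 17), so from here the quotients repeat a_1, ..., a_12; the period length is 12.
So sqrt(213) = [14; (1, 1, 2, 6, 1, 8, 1, 6, 2, 1, 1, 28)] with period length k = 12.
k is even, so the fundamental solution of x^2 - 213y^2 = 1 is (p_{k-1}, q_{k-1}) = (p_11, q_11); compute convergents through index 11.
Convergents (p_i = a_i*p_{i-1} + p_{i-2}, q_i = a_i*q_{i-1} + q_{i-2} with p_{-2}=0, p_{-1}=1, q_{-2}=1, q_{-1}=0):
  i=0: a_0=14, p_0 = 14*1 + 0 = 14, q_0 = 14*0 + 1 = 1.
  i=1: a_1=1, p_1 = 1*14 + 1 = 15, q_1 = 1*1 + 0 = 1.
  i=2: a_2=1, p_2 = 1*15 + 14 = 29, q_2 = 1*1 + 1 = 2.
  i=3: a_3=2, p_3 = 2*29 + 15 = 73, q_3 = 2*2 + 1 = 5.
  i=4: a_4=6, p_4 = 6*73 + 29 = 467, q_4 = 6*5 + 2 = 32.
  i=5: a_5=1, p_5 = 1*467 + 73 = 540, q_5 = 1*32 + 5 = 37.
  i=6: a_6=8, p_6 = 8*540 + 467 = 4787, q_6 = 8*37 + 32 = 328.
  i=7: a_7=1, p_7 = 1*4787 + 540 = 5327, q_7 = 1*328 + 37 = 365.
  i=8: a_8=6, p_8 = 6*5327 + 4787 = 36749, q_8 = 6*365 + 328 = 2518.
  i=9: a_9=2, p_9 = 2*36749 + 5327 = 78825, q_9 = 2*2518 + 365 = 5401.
  i=10: a_10=1, p_10 = 1*78825 + 36749 = 115574, q_10 = 1*5401 + 2518 = 7919.
  i=11: a_11=1, p_11 = 1*115574 + 78825 = 194399, q_11 = 1*7919 + 5401 = 13320.
Check: 194399^2 - 213*13320^2 = 37790971201 - 37790971200 = 1, so (x, y) = (194399, 13320) solves the equation, and by the theorem it is the least positive solution.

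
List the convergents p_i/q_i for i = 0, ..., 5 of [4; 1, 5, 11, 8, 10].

Using the convergent recurrence p_i = a_i*p_{i-1} + p_{i-2}, q_i = a_i*q_{i-1} + q_{i-2} with p_{-2}=0, p_{-1}=1, q_{-2}=1, q_{-1}=0:
  i=0: a_0=4, p_0 = 4*1 + 0 = 4, q_0 = 4*0 + 1 = 1.
  i=1: a_1=1, p_1 = 1*4 + 1 = 5, q_1 = 1*1 + 0 = 1.
  i=2: a_2=5, p_2 = 5*5 + 4 = 29, q_2 = 5*1 + 1 = 6.
  i=3: a_3=11, p_3 = 11*29 + 5 = 324, q_3 = 11*6 + 1 = 67.
  i=4: a_4=8, p_4 = 8*324 + 29 = 2621, q_4 = 8*67 + 6 = 542.
  i=5: a_5=10, p_5 = 10*2621 + 324 = 26534, q_5 = 10*542 + 67 = 5487.

4/1, 5/1, 29/6, 324/67, 2621/542, 26534/5487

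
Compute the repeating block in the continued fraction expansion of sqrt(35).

Write x_i = (sqrt(35) + m_i)/d_i with (m_0, d_0) = (0, 1). a_0 = floor(sqrt(35)) = 5, since 5^2 = 25 <= 35 < 36 = 6^2.
Iterate m_{i+1} = d_i*a_i - m_i, d_{i+1} = (35 - m_{i+1}^2)/d_i, a_{i+1} = floor((a_0 + m_{i+1})/d_{i+1}):
  m_1 = 1*5 - 0 = 5, d_1 = (35 - 5^2)/1 = 10/1 = 10, a_1 = floor((5 + 5)/10) = 1.
  m_2 = 10*1 - 5 = 5, d_2 = (35 - 5^2)/10 = 10/10 = 1, a_2 = floor((5 + 5)/1) = 10.
  m_3 = 1*10 - 5 = 5, d_3 = (35 - 5^2)/1 = 10/1 = 10: (m_3, d_3) = (m_1, d_1) = (5, 10), so from here the quotients repeat a_1, a_2; the period length is 2.
Hence the expansion of sqrt(35) is a_0 = 5 followed by the repeating block 1, 10 (period 2).

[5; (1, 10)]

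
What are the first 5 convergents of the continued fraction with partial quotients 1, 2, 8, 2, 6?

Using the convergent recurrence p_i = a_i*p_{i-1} + p_{i-2}, q_i = a_i*q_{i-1} + q_{i-2} with p_{-2}=0, p_{-1}=1, q_{-2}=1, q_{-1}=0:
  i=0: a_0=1, p_0 = 1*1 + 0 = 1, q_0 = 1*0 + 1 = 1.
  i=1: a_1=2, p_1 = 2*1 + 1 = 3, q_1 = 2*1 + 0 = 2.
  i=2: a_2=8, p_2 = 8*3 + 1 = 25, q_2 = 8*2 + 1 = 17.
  i=3: a_3=2, p_3 = 2*25 + 3 = 53, q_3 = 2*17 + 2 = 36.
  i=4: a_4=6, p_4 = 6*53 + 25 = 343, q_4 = 6*36 + 17 = 233.

1/1, 3/2, 25/17, 53/36, 343/233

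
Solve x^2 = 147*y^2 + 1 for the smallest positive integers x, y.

First expand sqrt(147) as a continued fraction. With x_i = (sqrt(147) + m_i)/d_i and (m_0, d_0) = (0, 1): a_0 = floor(sqrt(147)) = 12, since 12^2 = 144 <= 147 < 169 = 13^2.
Iterate m_{i+1} = d_i*a_i - m_i, d_{i+1} = (147 - m_{i+1}^2)/d_i, a_{i+1} = floor((a_0 + m_{i+1})/d_{i+1}):
  m_1 = 1*12 - 0 = 12, d_1 = (147 - 12^2)/1 = 3/1 = 3, a_1 = floor((12 + 12)/3) = 8.
  m_2 = 3*8 - 12 = 12, d_2 = (147 - 12^2)/3 = 3/3 = 1, a_2 = floor((12 + 12)/1) = 24.
  m_3 = 1*24 - 12 = 12, d_3 = (147 - 12^2)/1 = 3/1 = 3: (m_3, d_3) = (m_1, d_1) = (12, 3), so from here the quotients repeat a_1, a_2; the period length is 2.
So sqrt(147) = [12; (8, 24)] with period length k = 2.
k is even, so the fundamental solution of x^2 - 147y^2 = 1 is (p_{k-1}, q_{k-1}) = (p_1, q_1); compute convergents through index 1.
Convergents (p_i = a_i*p_{i-1} + p_{i-2}, q_i = a_i*q_{i-1} + q_{i-2} with p_{-2}=0, p_{-1}=1, q_{-2}=1, q_{-1}=0):
  i=0: a_0=12, p_0 = 12*1 + 0 = 12, q_0 = 12*0 + 1 = 1.
  i=1: a_1=8, p_1 = 8*12 + 1 = 97, q_1 = 8*1 + 0 = 8.
Check: 97^2 - 147*8^2 = 9409 - 9408 = 1, so (x, y) = (97, 8) solves the equation, and by the theorem it is the least positive solution.

(x, y) = (97, 8)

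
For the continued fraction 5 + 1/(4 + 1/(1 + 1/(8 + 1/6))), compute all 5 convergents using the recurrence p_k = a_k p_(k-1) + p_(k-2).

Using the convergent recurrence p_i = a_i*p_{i-1} + p_{i-2}, q_i = a_i*q_{i-1} + q_{i-2} with p_{-2}=0, p_{-1}=1, q_{-2}=1, q_{-1}=0:
  i=0: a_0=5, p_0 = 5*1 + 0 = 5, q_0 = 5*0 + 1 = 1.
  i=1: a_1=4, p_1 = 4*5 + 1 = 21, q_1 = 4*1 + 0 = 4.
  i=2: a_2=1, p_2 = 1*21 + 5 = 26, q_2 = 1*4 + 1 = 5.
  i=3: a_3=8, p_3 = 8*26 + 21 = 229, q_3 = 8*5 + 4 = 44.
  i=4: a_4=6, p_4 = 6*229 + 26 = 1400, q_4 = 6*44 + 5 = 269.

5/1, 21/4, 26/5, 229/44, 1400/269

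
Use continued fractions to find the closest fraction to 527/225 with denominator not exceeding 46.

Expand x = 527/225 as a continued fraction with the Euclidean algorithm:
  527 = 2*225 + 77, so a_0 = 2.
  225 = 2*77 + 71, so a_1 = 2.
  77 = 1*71 + 6, so a_2 = 1.
  71 = 11*6 + 5, so a_3 = 11.
  6 = 1*5 + 1, so a_4 = 1.
  5 = 5*1 + 0, so a_5 = 5.
so x = [2; 2, 1, 11, 1, 5].
Convergents (p_i = a_i*p_{i-1} + p_{i-2}, q_i = a_i*q_{i-1} + q_{i-2} with p_{-2}=0, p_{-1}=1, q_{-2}=1, q_{-1}=0), until the denominator exceeds 46:
  i=0: a_0=2, p_0 = 2*1 + 0 = 2, q_0 = 2*0 + 1 = 1.
  i=1: a_1=2, p_1 = 2*2 + 1 = 5, q_1 = 2*1 + 0 = 2.
  i=2: a_2=1, p_2 = 1*5 + 2 = 7, q_2 = 1*2 + 1 = 3.
  i=3: a_3=11, p_3 = 11*7 + 5 = 82, q_3 = 11*3 + 2 = 35.
  i=4: a_4=1, p_4 = 1*82 + 7 = 89, q_4 = 1*35 + 3 = 38.
  i=5: a_5=5, p_5 = 5*89 + 82 = 527, q_5 = 5*38 + 35 = 225.
q_5 = 225 > 46, so the last convergent with denominator <= 46 is p_4/q_4 = 89/38.
The closest fraction with denominator <= 46 is either p_4/q_4 or the intermediate fraction (k*p_4 + p_3)/(k*q_4 + q_3) with the largest k >= 1 whose denominator stays <= 46; these approach x as k grows, and every other convergent or intermediate fraction in range is farther away.
Largest k: floor((46 - q_3)/q_4) = floor((46 - 35)/38) = 0.
Since k = 0, no intermediate fraction beyond p_4/q_4 has denominator <= 46, so the convergent 89/38 is the closest (its error is |527*38 - 89*225|/(225*38) = 1/8550).

89/38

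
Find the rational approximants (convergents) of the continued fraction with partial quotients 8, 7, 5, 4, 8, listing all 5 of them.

Using the convergent recurrence p_i = a_i*p_{i-1} + p_{i-2}, q_i = a_i*q_{i-1} + q_{i-2} with p_{-2}=0, p_{-1}=1, q_{-2}=1, q_{-1}=0:
  i=0: a_0=8, p_0 = 8*1 + 0 = 8, q_0 = 8*0 + 1 = 1.
  i=1: a_1=7, p_1 = 7*8 + 1 = 57, q_1 = 7*1 + 0 = 7.
  i=2: a_2=5, p_2 = 5*57 + 8 = 293, q_2 = 5*7 + 1 = 36.
  i=3: a_3=4, p_3 = 4*293 + 57 = 1229, q_3 = 4*36 + 7 = 151.
  i=4: a_4=8, p_4 = 8*1229 + 293 = 10125, q_4 = 8*151 + 36 = 1244.

8/1, 57/7, 293/36, 1229/151, 10125/1244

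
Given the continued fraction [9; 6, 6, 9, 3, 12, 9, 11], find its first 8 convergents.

9/1, 55/6, 339/37, 3106/339, 9657/1054, 118990/12987, 1080567/117937, 12005227/1310294

Using the convergent recurrence p_i = a_i*p_{i-1} + p_{i-2}, q_i = a_i*q_{i-1} + q_{i-2} with p_{-2}=0, p_{-1}=1, q_{-2}=1, q_{-1}=0:
  i=0: a_0=9, p_0 = 9*1 + 0 = 9, q_0 = 9*0 + 1 = 1.
  i=1: a_1=6, p_1 = 6*9 + 1 = 55, q_1 = 6*1 + 0 = 6.
  i=2: a_2=6, p_2 = 6*55 + 9 = 339, q_2 = 6*6 + 1 = 37.
  i=3: a_3=9, p_3 = 9*339 + 55 = 3106, q_3 = 9*37 + 6 = 339.
  i=4: a_4=3, p_4 = 3*3106 + 339 = 9657, q_4 = 3*339 + 37 = 1054.
  i=5: a_5=12, p_5 = 12*9657 + 3106 = 118990, q_5 = 12*1054 + 339 = 12987.
  i=6: a_6=9, p_6 = 9*118990 + 9657 = 1080567, q_6 = 9*12987 + 1054 = 117937.
  i=7: a_7=11, p_7 = 11*1080567 + 118990 = 12005227, q_7 = 11*117937 + 12987 = 1310294.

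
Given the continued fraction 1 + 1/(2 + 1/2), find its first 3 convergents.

Using the convergent recurrence p_i = a_i*p_{i-1} + p_{i-2}, q_i = a_i*q_{i-1} + q_{i-2} with p_{-2}=0, p_{-1}=1, q_{-2}=1, q_{-1}=0:
  i=0: a_0=1, p_0 = 1*1 + 0 = 1, q_0 = 1*0 + 1 = 1.
  i=1: a_1=2, p_1 = 2*1 + 1 = 3, q_1 = 2*1 + 0 = 2.
  i=2: a_2=2, p_2 = 2*3 + 1 = 7, q_2 = 2*2 + 1 = 5.

1/1, 3/2, 7/5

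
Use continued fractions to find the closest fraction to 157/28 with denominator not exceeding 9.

Expand x = 157/28 as a continued fraction with the Euclidean algorithm:
  157 = 5*28 + 17, so a_0 = 5.
  28 = 1*17 + 11, so a_1 = 1.
  17 = 1*11 + 6, so a_2 = 1.
  11 = 1*6 + 5, so a_3 = 1.
  6 = 1*5 + 1, so a_4 = 1.
  5 = 5*1 + 0, so a_5 = 5.
so x = [5; 1, 1, 1, 1, 5].
Convergents (p_i = a_i*p_{i-1} + p_{i-2}, q_i = a_i*q_{i-1} + q_{i-2} with p_{-2}=0, p_{-1}=1, q_{-2}=1, q_{-1}=0), until the denominator exceeds 9:
  i=0: a_0=5, p_0 = 5*1 + 0 = 5, q_0 = 5*0 + 1 = 1.
  i=1: a_1=1, p_1 = 1*5 + 1 = 6, q_1 = 1*1 + 0 = 1.
  i=2: a_2=1, p_2 = 1*6 + 5 = 11, q_2 = 1*1 + 1 = 2.
  i=3: a_3=1, p_3 = 1*11 + 6 = 17, q_3 = 1*2 + 1 = 3.
  i=4: a_4=1, p_4 = 1*17 + 11 = 28, q_4 = 1*3 + 2 = 5.
  i=5: a_5=5, p_5 = 5*28 + 17 = 157, q_5 = 5*5 + 3 = 28.
q_5 = 28 > 9, so the last convergent with denominator <= 9 is p_4/q_4 = 28/5.
The closest fraction with denominator <= 9 is either p_4/q_4 or the intermediate fraction (k*p_4 + p_3)/(k*q_4 + q_3) with the largest k >= 1 whose denominator stays <= 9; these approach x as k grows, and every other convergent or intermediate fraction in range is farther away.
Largest k: floor((9 - q_3)/q_4) = floor((9 - 3)/5) = 1.
That gives (1*28 + 17)/(1*5 + 3) = 45/8.
Compare the errors: |x - 28/5| = |157*5 - 28*28|/(28*5) = 1/140, and |x - 45/8| = |157*8 - 45*28|/(28*8) = 4/224.
Cross-multiplying, 1*224 = 224 < 560 = 4*140, so 1/140 is smaller: the convergent 28/5 is closer to x than 45/8.

28/5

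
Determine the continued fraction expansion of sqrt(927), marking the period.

Write x_i = (sqrt(927) + m_i)/d_i with (m_0, d_0) = (0, 1). a_0 = floor(sqrt(927)) = 30, since 30^2 = 900 <= 927 < 961 = 31^2.
Iterate m_{i+1} = d_i*a_i - m_i, d_{i+1} = (927 - m_{i+1}^2)/d_i, a_{i+1} = floor((a_0 + m_{i+1})/d_{i+1}):
  m_1 = 1*30 - 0 = 30, d_1 = (927 - 30^2)/1 = 27/1 = 27, a_1 = floor((30 + 30)/27) = 2.
  m_2 = 27*2 - 30 = 24, d_2 = (927 - 24^2)/27 = 351/27 = 13, a_2 = floor((30 + 24)/13) = 4.
  m_3 = 13*4 - 24 = 28, d_3 = (927 - 28^2)/13 = 143/13 = 11, a_3 = floor((30 + 28)/11) = 5.
  m_4 = 11*5 - 28 = 27, d_4 = (927 - 27^2)/11 = 198/11 = 18, a_4 = floor((30 + 27)/18) = 3.
  m_5 = 18*3 - 27 = 27, d_5 = (927 - 27^2)/18 = 198/18 = 11, a_5 = floor((30 + 27)/11) = 5.
  m_6 = 11*5 - 27 = 28, d_6 = (927 - 28^2)/11 = 143/11 = 13, a_6 = floor((30 + 28)/13) = 4.
  m_7 = 13*4 - 28 = 24, d_7 = (927 - 24^2)/13 = 351/13 = 27, a_7 = floor((30 + 24)/27) = 2.
  m_8 = 27*2 - 24 = 30, d_8 = (927 - 30^2)/27 = 27/27 = 1, a_8 = floor((30 + 30)/1) = 60.
  m_9 = 1*60 - 30 = 30, d_9 = (927 - 30^2)/1 = 27/1 = 27: (m_9, d_9) = (m_1, d_1) = (30, 27), so from here the quotients repeat a_1, ..., a_8; the period length is 8.
Hence the expansion of sqrt(927) is a_0 = 30 followed by the repeating block 2, 4, 5, 3, 5, 4, 2, 60 (period 8).

[30; (2, 4, 5, 3, 5, 4, 2, 60)]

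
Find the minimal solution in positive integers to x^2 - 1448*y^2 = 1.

First expand sqrt(1448) as a continued fraction. With x_i = (sqrt(1448) + m_i)/d_i and (m_0, d_0) = (0, 1): a_0 = floor(sqrt(1448)) = 38, since 38^2 = 1444 <= 1448 < 1521 = 39^2.
Iterate m_{i+1} = d_i*a_i - m_i, d_{i+1} = (1448 - m_{i+1}^2)/d_i, a_{i+1} = floor((a_0 + m_{i+1})/d_{i+1}):
  m_1 = 1*38 - 0 = 38, d_1 = (1448 - 38^2)/1 = 4/1 = 4, a_1 = floor((38 + 38)/4) = 19.
  m_2 = 4*19 - 38 = 38, d_2 = (1448 - 38^2)/4 = 4/4 = 1, a_2 = floor((38 + 38)/1) = 76.
  m_3 = 1*76 - 38 = 38, d_3 = (1448 - 38^2)/1 = 4/1 = 4: (m_3, d_3) = (m_1, d_1) = (38, 4), so from here the quotients repeat a_1, a_2; the period length is 2.
So sqrt(1448) = [38; (19, 76)] with period length k = 2.
k is even, so the fundamental solution of x^2 - 1448y^2 = 1 is (p_{k-1}, q_{k-1}) = (p_1, q_1); compute convergents through index 1.
Convergents (p_i = a_i*p_{i-1} + p_{i-2}, q_i = a_i*q_{i-1} + q_{i-2} with p_{-2}=0, p_{-1}=1, q_{-2}=1, q_{-1}=0):
  i=0: a_0=38, p_0 = 38*1 + 0 = 38, q_0 = 38*0 + 1 = 1.
  i=1: a_1=19, p_1 = 19*38 + 1 = 723, q_1 = 19*1 + 0 = 19.
Check: 723^2 - 1448*19^2 = 522729 - 522728 = 1, so (x, y) = (723, 19) solves the equation, and by the theorem it is the least positive solution.

(x, y) = (723, 19)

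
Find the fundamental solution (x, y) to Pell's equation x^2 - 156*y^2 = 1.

First expand sqrt(156) as a continued fraction. With x_i = (sqrt(156) + m_i)/d_i and (m_0, d_0) = (0, 1): a_0 = floor(sqrt(156)) = 12, since 12^2 = 144 <= 156 < 169 = 13^2.
Iterate m_{i+1} = d_i*a_i - m_i, d_{i+1} = (156 - m_{i+1}^2)/d_i, a_{i+1} = floor((a_0 + m_{i+1})/d_{i+1}):
  m_1 = 1*12 - 0 = 12, d_1 = (156 - 12^2)/1 = 12/1 = 12, a_1 = floor((12 + 12)/12) = 2.
  m_2 = 12*2 - 12 = 12, d_2 = (156 - 12^2)/12 = 12/12 = 1, a_2 = floor((12 + 12)/1) = 24.
  m_3 = 1*24 - 12 = 12, d_3 = (156 - 12^2)/1 = 12/1 = 12: (m_3, d_3) = (m_1, d_1) = (12, 12), so from here the quotients repeat a_1, a_2; the period length is 2.
So sqrt(156) = [12; (2, 24)] with period length k = 2.
k is even, so the fundamental solution of x^2 - 156y^2 = 1 is (p_{k-1}, q_{k-1}) = (p_1, q_1); compute convergents through index 1.
Convergents (p_i = a_i*p_{i-1} + p_{i-2}, q_i = a_i*q_{i-1} + q_{i-2} with p_{-2}=0, p_{-1}=1, q_{-2}=1, q_{-1}=0):
  i=0: a_0=12, p_0 = 12*1 + 0 = 12, q_0 = 12*0 + 1 = 1.
  i=1: a_1=2, p_1 = 2*12 + 1 = 25, q_1 = 2*1 + 0 = 2.
Check: 25^2 - 156*2^2 = 625 - 624 = 1, so (x, y) = (25, 2) solves the equation, and by the theorem it is the least positive solution.

(x, y) = (25, 2)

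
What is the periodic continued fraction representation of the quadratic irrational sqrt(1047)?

[32; (2, 1, 3, 1, 20, 1, 3, 1, 2, 64)]

Write x_i = (sqrt(1047) + m_i)/d_i with (m_0, d_0) = (0, 1). a_0 = floor(sqrt(1047)) = 32, since 32^2 = 1024 <= 1047 < 1089 = 33^2.
Iterate m_{i+1} = d_i*a_i - m_i, d_{i+1} = (1047 - m_{i+1}^2)/d_i, a_{i+1} = floor((a_0 + m_{i+1})/d_{i+1}):
  m_1 = 1*32 - 0 = 32, d_1 = (1047 - 32^2)/1 = 23/1 = 23, a_1 = floor((32 + 32)/23) = 2.
  m_2 = 23*2 - 32 = 14, d_2 = (1047 - 14^2)/23 = 851/23 = 37, a_2 = floor((32 + 14)/37) = 1.
  m_3 = 37*1 - 14 = 23, d_3 = (1047 - 23^2)/37 = 518/37 = 14, a_3 = floor((32 + 23)/14) = 3.
  m_4 = 14*3 - 23 = 19, d_4 = (1047 - 19^2)/14 = 686/14 = 49, a_4 = floor((32 + 19)/49) = 1.
  m_5 = 49*1 - 19 = 30, d_5 = (1047 - 30^2)/49 = 147/49 = 3, a_5 = floor((32 + 30)/3) = 20.
  m_6 = 3*20 - 30 = 30, d_6 = (1047 - 30^2)/3 = 147/3 = 49, a_6 = floor((32 + 30)/49) = 1.
  m_7 = 49*1 - 30 = 19, d_7 = (1047 - 19^2)/49 = 686/49 = 14, a_7 = floor((32 + 19)/14) = 3.
  m_8 = 14*3 - 19 = 23, d_8 = (1047 - 23^2)/14 = 518/14 = 37, a_8 = floor((32 + 23)/37) = 1.
  m_9 = 37*1 - 23 = 14, d_9 = (1047 - 14^2)/37 = 851/37 = 23, a_9 = floor((32 + 14)/23) = 2.
  m_10 = 23*2 - 14 = 32, d_10 = (1047 - 32^2)/23 = 23/23 = 1, a_10 = floor((32 + 32)/1) = 64.
  m_11 = 1*64 - 32 = 32, d_11 = (1047 - 32^2)/1 = 23/1 = 23: (m_11, d_11) = (m_1, d_1) = (32, 23), so from here the quotients repeat a_1, ..., a_10; the period length is 10.
Hence the expansion of sqrt(1047) is a_0 = 32 followed by the repeating block 2, 1, 3, 1, 20, 1, 3, 1, 2, 64 (period 10).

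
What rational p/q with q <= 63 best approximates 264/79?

Expand x = 264/79 as a continued fraction with the Euclidean algorithm:
  264 = 3*79 + 27, so a_0 = 3.
  79 = 2*27 + 25, so a_1 = 2.
  27 = 1*25 + 2, so a_2 = 1.
  25 = 12*2 + 1, so a_3 = 12.
  2 = 2*1 + 0, so a_4 = 2.
so x = [3; 2, 1, 12, 2].
Convergents (p_i = a_i*p_{i-1} + p_{i-2}, q_i = a_i*q_{i-1} + q_{i-2} with p_{-2}=0, p_{-1}=1, q_{-2}=1, q_{-1}=0), until the denominator exceeds 63:
  i=0: a_0=3, p_0 = 3*1 + 0 = 3, q_0 = 3*0 + 1 = 1.
  i=1: a_1=2, p_1 = 2*3 + 1 = 7, q_1 = 2*1 + 0 = 2.
  i=2: a_2=1, p_2 = 1*7 + 3 = 10, q_2 = 1*2 + 1 = 3.
  i=3: a_3=12, p_3 = 12*10 + 7 = 127, q_3 = 12*3 + 2 = 38.
  i=4: a_4=2, p_4 = 2*127 + 10 = 264, q_4 = 2*38 + 3 = 79.
q_4 = 79 > 63, so the last convergent with denominator <= 63 is p_3/q_3 = 127/38.
The closest fraction with denominator <= 63 is either p_3/q_3 or the intermediate fraction (k*p_3 + p_2)/(k*q_3 + q_2) with the largest k >= 1 whose denominator stays <= 63; these approach x as k grows, and every other convergent or intermediate fraction in range is farther away.
Largest k: floor((63 - q_2)/q_3) = floor((63 - 3)/38) = 1.
That gives (1*127 + 10)/(1*38 + 3) = 137/41.
Compare the errors: |x - 127/38| = |264*38 - 127*79|/(79*38) = 1/3002, and |x - 137/41| = |264*41 - 137*79|/(79*41) = 1/3239.
Cross-multiplying, 1*3002 = 3002 < 3239 = 1*3239, so 1/3239 is smaller: the intermediate fraction 137/41 is closer to x than 127/38.

137/41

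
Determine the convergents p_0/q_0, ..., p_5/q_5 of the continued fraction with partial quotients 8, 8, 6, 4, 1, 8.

Using the convergent recurrence p_i = a_i*p_{i-1} + p_{i-2}, q_i = a_i*q_{i-1} + q_{i-2} with p_{-2}=0, p_{-1}=1, q_{-2}=1, q_{-1}=0:
  i=0: a_0=8, p_0 = 8*1 + 0 = 8, q_0 = 8*0 + 1 = 1.
  i=1: a_1=8, p_1 = 8*8 + 1 = 65, q_1 = 8*1 + 0 = 8.
  i=2: a_2=6, p_2 = 6*65 + 8 = 398, q_2 = 6*8 + 1 = 49.
  i=3: a_3=4, p_3 = 4*398 + 65 = 1657, q_3 = 4*49 + 8 = 204.
  i=4: a_4=1, p_4 = 1*1657 + 398 = 2055, q_4 = 1*204 + 49 = 253.
  i=5: a_5=8, p_5 = 8*2055 + 1657 = 18097, q_5 = 8*253 + 204 = 2228.

8/1, 65/8, 398/49, 1657/204, 2055/253, 18097/2228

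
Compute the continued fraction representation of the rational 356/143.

[2; 2, 23, 3]

Run the Euclidean algorithm on 356 and 143; the successive quotients are the partial quotients a_0, a_1, ... (each step inverts the fractional part left over by the previous one):
  356 = 2*143 + 70, so a_0 = 2.
  143 = 2*70 + 3, so a_1 = 2.
  70 = 23*3 + 1, so a_2 = 23.
  3 = 3*1 + 0, so a_3 = 3.
The remainder reaches 0 after 4 divisions, so the expansion has 4 partial quotients, read off in order.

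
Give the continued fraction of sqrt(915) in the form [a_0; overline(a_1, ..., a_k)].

[30; overline(4, 60)]

Write x_i = (sqrt(915) + m_i)/d_i with (m_0, d_0) = (0, 1). a_0 = floor(sqrt(915)) = 30, since 30^2 = 900 <= 915 < 961 = 31^2.
Iterate m_{i+1} = d_i*a_i - m_i, d_{i+1} = (915 - m_{i+1}^2)/d_i, a_{i+1} = floor((a_0 + m_{i+1})/d_{i+1}):
  m_1 = 1*30 - 0 = 30, d_1 = (915 - 30^2)/1 = 15/1 = 15, a_1 = floor((30 + 30)/15) = 4.
  m_2 = 15*4 - 30 = 30, d_2 = (915 - 30^2)/15 = 15/15 = 1, a_2 = floor((30 + 30)/1) = 60.
  m_3 = 1*60 - 30 = 30, d_3 = (915 - 30^2)/1 = 15/1 = 15: (m_3, d_3) = (m_1, d_1) = (30, 15), so from here the quotients repeat a_1, a_2; the period length is 2.
Hence the expansion of sqrt(915) is a_0 = 30 followed by the repeating block 4, 60 (period 2).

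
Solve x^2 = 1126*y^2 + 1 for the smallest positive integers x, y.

First expand sqrt(1126) as a continued fraction. With x_i = (sqrt(1126) + m_i)/d_i and (m_0, d_0) = (0, 1): a_0 = floor(sqrt(1126)) = 33, since 33^2 = 1089 <= 1126 < 1156 = 34^2.
Iterate m_{i+1} = d_i*a_i - m_i, d_{i+1} = (1126 - m_{i+1}^2)/d_i, a_{i+1} = floor((a_0 + m_{i+1})/d_{i+1}):
  m_1 = 1*33 - 0 = 33, d_1 = (1126 - 33^2)/1 = 37/1 = 37, a_1 = floor((33 + 33)/37) = 1.
  m_2 = 37*1 - 33 = 4, d_2 = (1126 - 4^2)/37 = 1110/37 = 30, a_2 = floor((33 + 4)/30) = 1.
  m_3 = 30*1 - 4 = 26, d_3 = (1126 - 26^2)/30 = 450/30 = 15, a_3 = floor((33 + 26)/15) = 3.
  m_4 = 15*3 - 26 = 19, d_4 = (1126 - 19^2)/15 = 765/15 = 51, a_4 = floor((33 + 19)/51) = 1.
  m_5 = 51*1 - 19 = 32, d_5 = (1126 - 32^2)/51 = 102/51 = 2, a_5 = floor((33 + 32)/2) = 32.
  m_6 = 2*32 - 32 = 32, d_6 = (1126 - 32^2)/2 = 102/2 = 51, a_6 = floor((33 + 32)/51) = 1.
  m_7 = 51*1 - 32 = 19, d_7 = (1126 - 19^2)/51 = 765/51 = 15, a_7 = floor((33 + 19)/15) = 3.
  m_8 = 15*3 - 19 = 26, d_8 = (1126 - 26^2)/15 = 450/15 = 30, a_8 = floor((33 + 26)/30) = 1.
  m_9 = 30*1 - 26 = 4, d_9 = (1126 - 4^2)/30 = 1110/30 = 37, a_9 = floor((33 + 4)/37) = 1.
  m_10 = 37*1 - 4 = 33, d_10 = (1126 - 33^2)/37 = 37/37 = 1, a_10 = floor((33 + 33)/1) = 66.
  m_11 = 1*66 - 33 = 33, d_11 = (1126 - 33^2)/1 = 37/1 = 37: (m_11, d_11) = (m_1, d_1) = (33, 37), so from here the quotients repeat a_1, ..., a_10; the period length is 10.
So sqrt(1126) = [33; (1, 1, 3, 1, 32, 1, 3, 1, 1, 66)] with period length k = 10.
k is even, so the fundamental solution of x^2 - 1126y^2 = 1 is (p_{k-1}, q_{k-1}) = (p_9, q_9); compute convergents through index 9.
Convergents (p_i = a_i*p_{i-1} + p_{i-2}, q_i = a_i*q_{i-1} + q_{i-2} with p_{-2}=0, p_{-1}=1, q_{-2}=1, q_{-1}=0):
  i=0: a_0=33, p_0 = 33*1 + 0 = 33, q_0 = 33*0 + 1 = 1.
  i=1: a_1=1, p_1 = 1*33 + 1 = 34, q_1 = 1*1 + 0 = 1.
  i=2: a_2=1, p_2 = 1*34 + 33 = 67, q_2 = 1*1 + 1 = 2.
  i=3: a_3=3, p_3 = 3*67 + 34 = 235, q_3 = 3*2 + 1 = 7.
  i=4: a_4=1, p_4 = 1*235 + 67 = 302, q_4 = 1*7 + 2 = 9.
  i=5: a_5=32, p_5 = 32*302 + 235 = 9899, q_5 = 32*9 + 7 = 295.
  i=6: a_6=1, p_6 = 1*9899 + 302 = 10201, q_6 = 1*295 + 9 = 304.
  i=7: a_7=3, p_7 = 3*10201 + 9899 = 40502, q_7 = 3*304 + 295 = 1207.
  i=8: a_8=1, p_8 = 1*40502 + 10201 = 50703, q_8 = 1*1207 + 304 = 1511.
  i=9: a_9=1, p_9 = 1*50703 + 40502 = 91205, q_9 = 1*1511 + 1207 = 2718.
Check: 91205^2 - 1126*2718^2 = 8318352025 - 8318352024 = 1, so (x, y) = (91205, 2718) solves the equation, and by the theorem it is the least positive solution.

(x, y) = (91205, 2718)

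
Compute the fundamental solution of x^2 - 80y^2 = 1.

(x, y) = (9, 1)

First expand sqrt(80) as a continued fraction. With x_i = (sqrt(80) + m_i)/d_i and (m_0, d_0) = (0, 1): a_0 = floor(sqrt(80)) = 8, since 8^2 = 64 <= 80 < 81 = 9^2.
Iterate m_{i+1} = d_i*a_i - m_i, d_{i+1} = (80 - m_{i+1}^2)/d_i, a_{i+1} = floor((a_0 + m_{i+1})/d_{i+1}):
  m_1 = 1*8 - 0 = 8, d_1 = (80 - 8^2)/1 = 16/1 = 16, a_1 = floor((8 + 8)/16) = 1.
  m_2 = 16*1 - 8 = 8, d_2 = (80 - 8^2)/16 = 16/16 = 1, a_2 = floor((8 + 8)/1) = 16.
  m_3 = 1*16 - 8 = 8, d_3 = (80 - 8^2)/1 = 16/1 = 16: (m_3, d_3) = (m_1, d_1) = (8, 16), so from here the quotients repeat a_1, a_2; the period length is 2.
So sqrt(80) = [8; (1, 16)] with period length k = 2.
k is even, so the fundamental solution of x^2 - 80y^2 = 1 is (p_{k-1}, q_{k-1}) = (p_1, q_1); compute convergents through index 1.
Convergents (p_i = a_i*p_{i-1} + p_{i-2}, q_i = a_i*q_{i-1} + q_{i-2} with p_{-2}=0, p_{-1}=1, q_{-2}=1, q_{-1}=0):
  i=0: a_0=8, p_0 = 8*1 + 0 = 8, q_0 = 8*0 + 1 = 1.
  i=1: a_1=1, p_1 = 1*8 + 1 = 9, q_1 = 1*1 + 0 = 1.
Check: 9^2 - 80*1^2 = 81 - 80 = 1, so (x, y) = (9, 1) solves the equation, and by the theorem it is the least positive solution.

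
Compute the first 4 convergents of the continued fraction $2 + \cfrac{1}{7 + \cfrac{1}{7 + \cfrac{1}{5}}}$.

2/1, 15/7, 107/50, 550/257

Using the convergent recurrence p_i = a_i*p_{i-1} + p_{i-2}, q_i = a_i*q_{i-1} + q_{i-2} with p_{-2}=0, p_{-1}=1, q_{-2}=1, q_{-1}=0:
  i=0: a_0=2, p_0 = 2*1 + 0 = 2, q_0 = 2*0 + 1 = 1.
  i=1: a_1=7, p_1 = 7*2 + 1 = 15, q_1 = 7*1 + 0 = 7.
  i=2: a_2=7, p_2 = 7*15 + 2 = 107, q_2 = 7*7 + 1 = 50.
  i=3: a_3=5, p_3 = 5*107 + 15 = 550, q_3 = 5*50 + 7 = 257.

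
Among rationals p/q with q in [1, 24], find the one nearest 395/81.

Expand x = 395/81 as a continued fraction with the Euclidean algorithm:
  395 = 4*81 + 71, so a_0 = 4.
  81 = 1*71 + 10, so a_1 = 1.
  71 = 7*10 + 1, so a_2 = 7.
  10 = 10*1 + 0, so a_3 = 10.
so x = [4; 1, 7, 10].
Convergents (p_i = a_i*p_{i-1} + p_{i-2}, q_i = a_i*q_{i-1} + q_{i-2} with p_{-2}=0, p_{-1}=1, q_{-2}=1, q_{-1}=0), until the denominator exceeds 24:
  i=0: a_0=4, p_0 = 4*1 + 0 = 4, q_0 = 4*0 + 1 = 1.
  i=1: a_1=1, p_1 = 1*4 + 1 = 5, q_1 = 1*1 + 0 = 1.
  i=2: a_2=7, p_2 = 7*5 + 4 = 39, q_2 = 7*1 + 1 = 8.
  i=3: a_3=10, p_3 = 10*39 + 5 = 395, q_3 = 10*8 + 1 = 81.
q_3 = 81 > 24, so the last convergent with denominator <= 24 is p_2/q_2 = 39/8.
The closest fraction with denominator <= 24 is either p_2/q_2 or the intermediate fraction (k*p_2 + p_1)/(k*q_2 + q_1) with the largest k >= 1 whose denominator stays <= 24; these approach x as k grows, and every other convergent or intermediate fraction in range is farther away.
Largest k: floor((24 - q_1)/q_2) = floor((24 - 1)/8) = 2.
That gives (2*39 + 5)/(2*8 + 1) = 83/17.
Compare the errors: |x - 39/8| = |395*8 - 39*81|/(81*8) = 1/648, and |x - 83/17| = |395*17 - 83*81|/(81*17) = 8/1377.
Cross-multiplying, 1*1377 = 1377 < 5184 = 8*648, so 1/648 is smaller: the convergent 39/8 is closer to x than 83/17.

39/8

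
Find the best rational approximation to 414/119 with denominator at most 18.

Expand x = 414/119 as a continued fraction with the Euclidean algorithm:
  414 = 3*119 + 57, so a_0 = 3.
  119 = 2*57 + 5, so a_1 = 2.
  57 = 11*5 + 2, so a_2 = 11.
  5 = 2*2 + 1, so a_3 = 2.
  2 = 2*1 + 0, so a_4 = 2.
so x = [3; 2, 11, 2, 2].
Convergents (p_i = a_i*p_{i-1} + p_{i-2}, q_i = a_i*q_{i-1} + q_{i-2} with p_{-2}=0, p_{-1}=1, q_{-2}=1, q_{-1}=0), until the denominator exceeds 18:
  i=0: a_0=3, p_0 = 3*1 + 0 = 3, q_0 = 3*0 + 1 = 1.
  i=1: a_1=2, p_1 = 2*3 + 1 = 7, q_1 = 2*1 + 0 = 2.
  i=2: a_2=11, p_2 = 11*7 + 3 = 80, q_2 = 11*2 + 1 = 23.
q_2 = 23 > 18, so the last convergent with denominator <= 18 is p_1/q_1 = 7/2.
The closest fraction with denominator <= 18 is either p_1/q_1 or the intermediate fraction (k*p_1 + p_0)/(k*q_1 + q_0) with the largest k >= 1 whose denominator stays <= 18; these approach x as k grows, and every other convergent or intermediate fraction in range is farther away.
Largest k: floor((18 - q_0)/q_1) = floor((18 - 1)/2) = 8.
That gives (8*7 + 3)/(8*2 + 1) = 59/17.
Compare the errors: |x - 7/2| = |414*2 - 7*119|/(119*2) = 5/238, and |x - 59/17| = |414*17 - 59*119|/(119*17) = 17/2023.
Cross-multiplying, 17*238 = 4046 < 10115 = 5*2023, so 17/2023 is smaller: the intermediate fraction 59/17 is closer to x than 7/2.

59/17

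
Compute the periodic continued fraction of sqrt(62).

[7; (1, 6, 1, 14)]

Write x_i = (sqrt(62) + m_i)/d_i with (m_0, d_0) = (0, 1). a_0 = floor(sqrt(62)) = 7, since 7^2 = 49 <= 62 < 64 = 8^2.
Iterate m_{i+1} = d_i*a_i - m_i, d_{i+1} = (62 - m_{i+1}^2)/d_i, a_{i+1} = floor((a_0 + m_{i+1})/d_{i+1}):
  m_1 = 1*7 - 0 = 7, d_1 = (62 - 7^2)/1 = 13/1 = 13, a_1 = floor((7 + 7)/13) = 1.
  m_2 = 13*1 - 7 = 6, d_2 = (62 - 6^2)/13 = 26/13 = 2, a_2 = floor((7 + 6)/2) = 6.
  m_3 = 2*6 - 6 = 6, d_3 = (62 - 6^2)/2 = 26/2 = 13, a_3 = floor((7 + 6)/13) = 1.
  m_4 = 13*1 - 6 = 7, d_4 = (62 - 7^2)/13 = 13/13 = 1, a_4 = floor((7 + 7)/1) = 14.
  m_5 = 1*14 - 7 = 7, d_5 = (62 - 7^2)/1 = 13/1 = 13: (m_5, d_5) = (m_1, d_1) = (7, 13), so from here the quotients repeat a_1, ..., a_4; the period length is 4.
Hence the expansion of sqrt(62) is a_0 = 7 followed by the repeating block 1, 6, 1, 14 (period 4).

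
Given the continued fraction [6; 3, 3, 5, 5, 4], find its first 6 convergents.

Using the convergent recurrence p_i = a_i*p_{i-1} + p_{i-2}, q_i = a_i*q_{i-1} + q_{i-2} with p_{-2}=0, p_{-1}=1, q_{-2}=1, q_{-1}=0:
  i=0: a_0=6, p_0 = 6*1 + 0 = 6, q_0 = 6*0 + 1 = 1.
  i=1: a_1=3, p_1 = 3*6 + 1 = 19, q_1 = 3*1 + 0 = 3.
  i=2: a_2=3, p_2 = 3*19 + 6 = 63, q_2 = 3*3 + 1 = 10.
  i=3: a_3=5, p_3 = 5*63 + 19 = 334, q_3 = 5*10 + 3 = 53.
  i=4: a_4=5, p_4 = 5*334 + 63 = 1733, q_4 = 5*53 + 10 = 275.
  i=5: a_5=4, p_5 = 4*1733 + 334 = 7266, q_5 = 4*275 + 53 = 1153.

6/1, 19/3, 63/10, 334/53, 1733/275, 7266/1153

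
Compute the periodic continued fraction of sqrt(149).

[12; (4, 1, 5, 3, 3, 5, 1, 4, 24)]

Write x_i = (sqrt(149) + m_i)/d_i with (m_0, d_0) = (0, 1). a_0 = floor(sqrt(149)) = 12, since 12^2 = 144 <= 149 < 169 = 13^2.
Iterate m_{i+1} = d_i*a_i - m_i, d_{i+1} = (149 - m_{i+1}^2)/d_i, a_{i+1} = floor((a_0 + m_{i+1})/d_{i+1}):
  m_1 = 1*12 - 0 = 12, d_1 = (149 - 12^2)/1 = 5/1 = 5, a_1 = floor((12 + 12)/5) = 4.
  m_2 = 5*4 - 12 = 8, d_2 = (149 - 8^2)/5 = 85/5 = 17, a_2 = floor((12 + 8)/17) = 1.
  m_3 = 17*1 - 8 = 9, d_3 = (149 - 9^2)/17 = 68/17 = 4, a_3 = floor((12 + 9)/4) = 5.
  m_4 = 4*5 - 9 = 11, d_4 = (149 - 11^2)/4 = 28/4 = 7, a_4 = floor((12 + 11)/7) = 3.
  m_5 = 7*3 - 11 = 10, d_5 = (149 - 10^2)/7 = 49/7 = 7, a_5 = floor((12 + 10)/7) = 3.
  m_6 = 7*3 - 10 = 11, d_6 = (149 - 11^2)/7 = 28/7 = 4, a_6 = floor((12 + 11)/4) = 5.
  m_7 = 4*5 - 11 = 9, d_7 = (149 - 9^2)/4 = 68/4 = 17, a_7 = floor((12 + 9)/17) = 1.
  m_8 = 17*1 - 9 = 8, d_8 = (149 - 8^2)/17 = 85/17 = 5, a_8 = floor((12 + 8)/5) = 4.
  m_9 = 5*4 - 8 = 12, d_9 = (149 - 12^2)/5 = 5/5 = 1, a_9 = floor((12 + 12)/1) = 24.
  m_10 = 1*24 - 12 = 12, d_10 = (149 - 12^2)/1 = 5/1 = 5: (m_10, d_10) = (m_1, d_1) = (12, 5), so from here the quotients repeat a_1, ..., a_9; the period length is 9.
Hence the expansion of sqrt(149) is a_0 = 12 followed by the repeating block 4, 1, 5, 3, 3, 5, 1, 4, 24 (period 9).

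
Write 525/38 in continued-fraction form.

Run the Euclidean algorithm on 525 and 38; the successive quotients are the partial quotients a_0, a_1, ... (each step inverts the fractional part left over by the previous one):
  525 = 13*38 + 31, so a_0 = 13.
  38 = 1*31 + 7, so a_1 = 1.
  31 = 4*7 + 3, so a_2 = 4.
  7 = 2*3 + 1, so a_3 = 2.
  3 = 3*1 + 0, so a_4 = 3.
The remainder reaches 0 after 5 divisions, so the expansion has 5 partial quotients, read off in order.

[13; 1, 4, 2, 3]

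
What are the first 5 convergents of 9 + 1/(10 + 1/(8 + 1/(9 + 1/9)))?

Using the convergent recurrence p_i = a_i*p_{i-1} + p_{i-2}, q_i = a_i*q_{i-1} + q_{i-2} with p_{-2}=0, p_{-1}=1, q_{-2}=1, q_{-1}=0:
  i=0: a_0=9, p_0 = 9*1 + 0 = 9, q_0 = 9*0 + 1 = 1.
  i=1: a_1=10, p_1 = 10*9 + 1 = 91, q_1 = 10*1 + 0 = 10.
  i=2: a_2=8, p_2 = 8*91 + 9 = 737, q_2 = 8*10 + 1 = 81.
  i=3: a_3=9, p_3 = 9*737 + 91 = 6724, q_3 = 9*81 + 10 = 739.
  i=4: a_4=9, p_4 = 9*6724 + 737 = 61253, q_4 = 9*739 + 81 = 6732.

9/1, 91/10, 737/81, 6724/739, 61253/6732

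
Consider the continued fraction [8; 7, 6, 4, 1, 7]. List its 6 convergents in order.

Using the convergent recurrence p_i = a_i*p_{i-1} + p_{i-2}, q_i = a_i*q_{i-1} + q_{i-2} with p_{-2}=0, p_{-1}=1, q_{-2}=1, q_{-1}=0:
  i=0: a_0=8, p_0 = 8*1 + 0 = 8, q_0 = 8*0 + 1 = 1.
  i=1: a_1=7, p_1 = 7*8 + 1 = 57, q_1 = 7*1 + 0 = 7.
  i=2: a_2=6, p_2 = 6*57 + 8 = 350, q_2 = 6*7 + 1 = 43.
  i=3: a_3=4, p_3 = 4*350 + 57 = 1457, q_3 = 4*43 + 7 = 179.
  i=4: a_4=1, p_4 = 1*1457 + 350 = 1807, q_4 = 1*179 + 43 = 222.
  i=5: a_5=7, p_5 = 7*1807 + 1457 = 14106, q_5 = 7*222 + 179 = 1733.

8/1, 57/7, 350/43, 1457/179, 1807/222, 14106/1733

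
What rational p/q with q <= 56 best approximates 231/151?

26/17

Expand x = 231/151 as a continued fraction with the Euclidean algorithm:
  231 = 1*151 + 80, so a_0 = 1.
  151 = 1*80 + 71, so a_1 = 1.
  80 = 1*71 + 9, so a_2 = 1.
  71 = 7*9 + 8, so a_3 = 7.
  9 = 1*8 + 1, so a_4 = 1.
  8 = 8*1 + 0, so a_5 = 8.
so x = [1; 1, 1, 7, 1, 8].
Convergents (p_i = a_i*p_{i-1} + p_{i-2}, q_i = a_i*q_{i-1} + q_{i-2} with p_{-2}=0, p_{-1}=1, q_{-2}=1, q_{-1}=0), until the denominator exceeds 56:
  i=0: a_0=1, p_0 = 1*1 + 0 = 1, q_0 = 1*0 + 1 = 1.
  i=1: a_1=1, p_1 = 1*1 + 1 = 2, q_1 = 1*1 + 0 = 1.
  i=2: a_2=1, p_2 = 1*2 + 1 = 3, q_2 = 1*1 + 1 = 2.
  i=3: a_3=7, p_3 = 7*3 + 2 = 23, q_3 = 7*2 + 1 = 15.
  i=4: a_4=1, p_4 = 1*23 + 3 = 26, q_4 = 1*15 + 2 = 17.
  i=5: a_5=8, p_5 = 8*26 + 23 = 231, q_5 = 8*17 + 15 = 151.
q_5 = 151 > 56, so the last convergent with denominator <= 56 is p_4/q_4 = 26/17.
The closest fraction with denominator <= 56 is either p_4/q_4 or the intermediate fraction (k*p_4 + p_3)/(k*q_4 + q_3) with the largest k >= 1 whose denominator stays <= 56; these approach x as k grows, and every other convergent or intermediate fraction in range is farther away.
Largest k: floor((56 - q_3)/q_4) = floor((56 - 15)/17) = 2.
That gives (2*26 + 23)/(2*17 + 15) = 75/49.
Compare the errors: |x - 26/17| = |231*17 - 26*151|/(151*17) = 1/2567, and |x - 75/49| = |231*49 - 75*151|/(151*49) = 6/7399.
Cross-multiplying, 1*7399 = 7399 < 15402 = 6*2567, so 1/2567 is smaller: the convergent 26/17 is closer to x than 75/49.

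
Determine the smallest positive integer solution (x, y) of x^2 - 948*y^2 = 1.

First expand sqrt(948) as a continued fraction. With x_i = (sqrt(948) + m_i)/d_i and (m_0, d_0) = (0, 1): a_0 = floor(sqrt(948)) = 30, since 30^2 = 900 <= 948 < 961 = 31^2.
Iterate m_{i+1} = d_i*a_i - m_i, d_{i+1} = (948 - m_{i+1}^2)/d_i, a_{i+1} = floor((a_0 + m_{i+1})/d_{i+1}):
  m_1 = 1*30 - 0 = 30, d_1 = (948 - 30^2)/1 = 48/1 = 48, a_1 = floor((30 + 30)/48) = 1.
  m_2 = 48*1 - 30 = 18, d_2 = (948 - 18^2)/48 = 624/48 = 13, a_2 = floor((30 + 18)/13) = 3.
  m_3 = 13*3 - 18 = 21, d_3 = (948 - 21^2)/13 = 507/13 = 39, a_3 = floor((30 + 21)/39) = 1.
  m_4 = 39*1 - 21 = 18, d_4 = (948 - 18^2)/39 = 624/39 = 16, a_4 = floor((30 + 18)/16) = 3.
  m_5 = 16*3 - 18 = 30, d_5 = (948 - 30^2)/16 = 48/16 = 3, a_5 = floor((30 + 30)/3) = 20.
  m_6 = 3*20 - 30 = 30, d_6 = (948 - 30^2)/3 = 48/3 = 16, a_6 = floor((30 + 30)/16) = 3.
  m_7 = 16*3 - 30 = 18, d_7 = (948 - 18^2)/16 = 624/16 = 39, a_7 = floor((30 + 18)/39) = 1.
  m_8 = 39*1 - 18 = 21, d_8 = (948 - 21^2)/39 = 507/39 = 13, a_8 = floor((30 + 21)/13) = 3.
  m_9 = 13*3 - 21 = 18, d_9 = (948 - 18^2)/13 = 624/13 = 48, a_9 = floor((30 + 18)/48) = 1.
  m_10 = 48*1 - 18 = 30, d_10 = (948 - 30^2)/48 = 48/48 = 1, a_10 = floor((30 + 30)/1) = 60.
  m_11 = 1*60 - 30 = 30, d_11 = (948 - 30^2)/1 = 48/1 = 48: (m_11, d_11) = (m_1, d_1) = (30, 48), so from here the quotients repeat a_1, ..., a_10; the period length is 10.
So sqrt(948) = [30; (1, 3, 1, 3, 20, 3, 1, 3, 1, 60)] with period length k = 10.
k is even, so the fundamental solution of x^2 - 948y^2 = 1 is (p_{k-1}, q_{k-1}) = (p_9, q_9); compute convergents through index 9.
Convergents (p_i = a_i*p_{i-1} + p_{i-2}, q_i = a_i*q_{i-1} + q_{i-2} with p_{-2}=0, p_{-1}=1, q_{-2}=1, q_{-1}=0):
  i=0: a_0=30, p_0 = 30*1 + 0 = 30, q_0 = 30*0 + 1 = 1.
  i=1: a_1=1, p_1 = 1*30 + 1 = 31, q_1 = 1*1 + 0 = 1.
  i=2: a_2=3, p_2 = 3*31 + 30 = 123, q_2 = 3*1 + 1 = 4.
  i=3: a_3=1, p_3 = 1*123 + 31 = 154, q_3 = 1*4 + 1 = 5.
  i=4: a_4=3, p_4 = 3*154 + 123 = 585, q_4 = 3*5 + 4 = 19.
  i=5: a_5=20, p_5 = 20*585 + 154 = 11854, q_5 = 20*19 + 5 = 385.
  i=6: a_6=3, p_6 = 3*11854 + 585 = 36147, q_6 = 3*385 + 19 = 1174.
  i=7: a_7=1, p_7 = 1*36147 + 11854 = 48001, q_7 = 1*1174 + 385 = 1559.
  i=8: a_8=3, p_8 = 3*48001 + 36147 = 180150, q_8 = 3*1559 + 1174 = 5851.
  i=9: a_9=1, p_9 = 1*180150 + 48001 = 228151, q_9 = 1*5851 + 1559 = 7410.
Check: 228151^2 - 948*7410^2 = 52052878801 - 52052878800 = 1, so (x, y) = (228151, 7410) solves the equation, and by the theorem it is the least positive solution.

(x, y) = (228151, 7410)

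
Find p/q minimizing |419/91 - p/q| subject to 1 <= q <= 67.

Expand x = 419/91 as a continued fraction with the Euclidean algorithm:
  419 = 4*91 + 55, so a_0 = 4.
  91 = 1*55 + 36, so a_1 = 1.
  55 = 1*36 + 19, so a_2 = 1.
  36 = 1*19 + 17, so a_3 = 1.
  19 = 1*17 + 2, so a_4 = 1.
  17 = 8*2 + 1, so a_5 = 8.
  2 = 2*1 + 0, so a_6 = 2.
so x = [4; 1, 1, 1, 1, 8, 2].
Convergents (p_i = a_i*p_{i-1} + p_{i-2}, q_i = a_i*q_{i-1} + q_{i-2} with p_{-2}=0, p_{-1}=1, q_{-2}=1, q_{-1}=0), until the denominator exceeds 67:
  i=0: a_0=4, p_0 = 4*1 + 0 = 4, q_0 = 4*0 + 1 = 1.
  i=1: a_1=1, p_1 = 1*4 + 1 = 5, q_1 = 1*1 + 0 = 1.
  i=2: a_2=1, p_2 = 1*5 + 4 = 9, q_2 = 1*1 + 1 = 2.
  i=3: a_3=1, p_3 = 1*9 + 5 = 14, q_3 = 1*2 + 1 = 3.
  i=4: a_4=1, p_4 = 1*14 + 9 = 23, q_4 = 1*3 + 2 = 5.
  i=5: a_5=8, p_5 = 8*23 + 14 = 198, q_5 = 8*5 + 3 = 43.
  i=6: a_6=2, p_6 = 2*198 + 23 = 419, q_6 = 2*43 + 5 = 91.
q_6 = 91 > 67, so the last convergent with denominator <= 67 is p_5/q_5 = 198/43.
The closest fraction with denominator <= 67 is either p_5/q_5 or the intermediate fraction (k*p_5 + p_4)/(k*q_5 + q_4) with the largest k >= 1 whose denominator stays <= 67; these approach x as k grows, and every other convergent or intermediate fraction in range is farther away.
Largest k: floor((67 - q_4)/q_5) = floor((67 - 5)/43) = 1.
That gives (1*198 + 23)/(1*43 + 5) = 221/48.
Compare the errors: |x - 198/43| = |419*43 - 198*91|/(91*43) = 1/3913, and |x - 221/48| = |419*48 - 221*91|/(91*48) = 1/4368.
Cross-multiplying, 1*3913 = 3913 < 4368 = 1*4368, so 1/4368 is smaller: the intermediate fraction 221/48 is closer to x than 198/43.

221/48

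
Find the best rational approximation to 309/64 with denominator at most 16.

29/6

Expand x = 309/64 as a continued fraction with the Euclidean algorithm:
  309 = 4*64 + 53, so a_0 = 4.
  64 = 1*53 + 11, so a_1 = 1.
  53 = 4*11 + 9, so a_2 = 4.
  11 = 1*9 + 2, so a_3 = 1.
  9 = 4*2 + 1, so a_4 = 4.
  2 = 2*1 + 0, so a_5 = 2.
so x = [4; 1, 4, 1, 4, 2].
Convergents (p_i = a_i*p_{i-1} + p_{i-2}, q_i = a_i*q_{i-1} + q_{i-2} with p_{-2}=0, p_{-1}=1, q_{-2}=1, q_{-1}=0), until the denominator exceeds 16:
  i=0: a_0=4, p_0 = 4*1 + 0 = 4, q_0 = 4*0 + 1 = 1.
  i=1: a_1=1, p_1 = 1*4 + 1 = 5, q_1 = 1*1 + 0 = 1.
  i=2: a_2=4, p_2 = 4*5 + 4 = 24, q_2 = 4*1 + 1 = 5.
  i=3: a_3=1, p_3 = 1*24 + 5 = 29, q_3 = 1*5 + 1 = 6.
  i=4: a_4=4, p_4 = 4*29 + 24 = 140, q_4 = 4*6 + 5 = 29.
q_4 = 29 > 16, so the last convergent with denominator <= 16 is p_3/q_3 = 29/6.
The closest fraction with denominator <= 16 is either p_3/q_3 or the intermediate fraction (k*p_3 + p_2)/(k*q_3 + q_2) with the largest k >= 1 whose denominator stays <= 16; these approach x as k grows, and every other convergent or intermediate fraction in range is farther away.
Largest k: floor((16 - q_2)/q_3) = floor((16 - 5)/6) = 1.
That gives (1*29 + 24)/(1*6 + 5) = 53/11.
Compare the errors: |x - 29/6| = |309*6 - 29*64|/(64*6) = 2/384, and |x - 53/11| = |309*11 - 53*64|/(64*11) = 7/704.
Cross-multiplying, 2*704 = 1408 < 2688 = 7*384, so 2/384 is smaller: the convergent 29/6 is closer to x than 53/11.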